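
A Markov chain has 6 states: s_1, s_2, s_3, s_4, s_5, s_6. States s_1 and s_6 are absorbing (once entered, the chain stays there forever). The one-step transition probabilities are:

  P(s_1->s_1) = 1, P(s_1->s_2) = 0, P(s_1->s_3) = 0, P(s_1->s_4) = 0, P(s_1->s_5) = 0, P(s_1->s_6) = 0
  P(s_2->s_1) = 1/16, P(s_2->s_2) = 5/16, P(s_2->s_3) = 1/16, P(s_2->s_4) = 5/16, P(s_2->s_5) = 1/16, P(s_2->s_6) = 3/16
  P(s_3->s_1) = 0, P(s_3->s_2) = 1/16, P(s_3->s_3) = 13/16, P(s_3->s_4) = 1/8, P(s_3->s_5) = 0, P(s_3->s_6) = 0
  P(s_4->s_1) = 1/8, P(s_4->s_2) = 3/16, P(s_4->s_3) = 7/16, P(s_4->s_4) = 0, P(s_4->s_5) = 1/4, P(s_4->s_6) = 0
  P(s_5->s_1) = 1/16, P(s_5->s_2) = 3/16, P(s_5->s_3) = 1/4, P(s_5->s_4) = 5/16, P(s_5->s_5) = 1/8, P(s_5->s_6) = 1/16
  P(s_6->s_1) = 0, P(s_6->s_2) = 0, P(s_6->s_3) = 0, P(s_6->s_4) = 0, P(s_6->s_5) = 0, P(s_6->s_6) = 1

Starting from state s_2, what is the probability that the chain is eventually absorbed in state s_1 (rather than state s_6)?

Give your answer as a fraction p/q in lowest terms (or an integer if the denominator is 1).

Let a_i = P(absorbed in s_1 | start in state i).
Boundary conditions: a_s_1 = 1, a_s_6 = 0.
For each transient state i, a_i = sum_j P(i->j) * a_j:
  a_s_2 = 1/16*a_s_1 + 5/16*a_s_2 + 1/16*a_s_3 + 5/16*a_s_4 + 1/16*a_s_5 + 3/16*a_s_6
  a_s_3 = 0*a_s_1 + 1/16*a_s_2 + 13/16*a_s_3 + 1/8*a_s_4 + 0*a_s_5 + 0*a_s_6
  a_s_4 = 1/8*a_s_1 + 3/16*a_s_2 + 7/16*a_s_3 + 0*a_s_4 + 1/4*a_s_5 + 0*a_s_6
  a_s_5 = 1/16*a_s_1 + 3/16*a_s_2 + 1/4*a_s_3 + 5/16*a_s_4 + 1/8*a_s_5 + 1/16*a_s_6

Substituting a_s_1 = 1 and a_s_6 = 0, rearrange to (I - Q) a = r where r[i] = P(i -> s_1):
  [11/16, -1/16, -5/16, -1/16] . (a_s_2, a_s_3, a_s_4, a_s_5) = 1/16
  [-1/16, 3/16, -1/8, 0] . (a_s_2, a_s_3, a_s_4, a_s_5) = 0
  [-3/16, -7/16, 1, -1/4] . (a_s_2, a_s_3, a_s_4, a_s_5) = 1/8
  [-3/16, -1/4, -5/16, 7/8] . (a_s_2, a_s_3, a_s_4, a_s_5) = 1/16

Solving yields:
  a_s_2 = 168/377
  a_s_3 = 46/87
  a_s_4 = 215/377
  a_s_5 = 590/1131

Starting state is s_2, so the absorption probability is a_s_2 = 168/377.

Answer: 168/377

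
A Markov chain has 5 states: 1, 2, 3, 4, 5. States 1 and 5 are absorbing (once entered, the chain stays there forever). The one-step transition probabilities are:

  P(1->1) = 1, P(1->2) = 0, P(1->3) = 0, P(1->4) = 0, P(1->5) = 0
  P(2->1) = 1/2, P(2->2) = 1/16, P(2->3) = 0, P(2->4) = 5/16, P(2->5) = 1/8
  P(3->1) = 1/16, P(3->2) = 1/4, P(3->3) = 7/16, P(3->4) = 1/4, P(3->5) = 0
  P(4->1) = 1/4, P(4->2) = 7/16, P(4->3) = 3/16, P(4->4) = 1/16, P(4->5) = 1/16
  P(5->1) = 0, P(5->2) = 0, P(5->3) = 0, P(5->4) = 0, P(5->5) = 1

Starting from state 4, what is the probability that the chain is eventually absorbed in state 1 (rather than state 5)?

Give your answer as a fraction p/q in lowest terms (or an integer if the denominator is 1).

Let a_i = P(absorbed in 1 | start in state i).
Boundary conditions: a_1 = 1, a_5 = 0.
For each transient state i, a_i = sum_j P(i->j) * a_j:
  a_2 = 1/2*a_1 + 1/16*a_2 + 0*a_3 + 5/16*a_4 + 1/8*a_5
  a_3 = 1/16*a_1 + 1/4*a_2 + 7/16*a_3 + 1/4*a_4 + 0*a_5
  a_4 = 1/4*a_1 + 7/16*a_2 + 3/16*a_3 + 1/16*a_4 + 1/16*a_5

Substituting a_1 = 1 and a_5 = 0, rearrange to (I - Q) a = r where r[i] = P(i -> 1):
  [15/16, 0, -5/16] . (a_2, a_3, a_4) = 1/2
  [-1/4, 9/16, -1/4] . (a_2, a_3, a_4) = 1/16
  [-7/16, -3/16, 15/16] . (a_2, a_3, a_4) = 1/4

Solving yields:
  a_2 = 393/490
  a_3 = 607/735
  a_4 = 79/98

Starting state is 4, so the absorption probability is a_4 = 79/98.

Answer: 79/98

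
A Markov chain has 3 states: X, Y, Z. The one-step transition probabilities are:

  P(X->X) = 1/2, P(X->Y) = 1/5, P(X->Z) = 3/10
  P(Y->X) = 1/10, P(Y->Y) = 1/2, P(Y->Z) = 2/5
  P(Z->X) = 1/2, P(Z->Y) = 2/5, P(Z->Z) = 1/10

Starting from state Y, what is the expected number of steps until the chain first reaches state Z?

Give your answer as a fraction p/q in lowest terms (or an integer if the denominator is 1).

Let h_i = expected steps to first reach Z from state i.
Boundary: h_Z = 0.
First-step equations for the other states:
  h_X = 1 + 1/2*h_X + 1/5*h_Y + 3/10*h_Z
  h_Y = 1 + 1/10*h_X + 1/2*h_Y + 2/5*h_Z

Substituting h_Z = 0 and rearranging gives the linear system (I - Q) h = 1:
  [1/2, -1/5] . (h_X, h_Y) = 1
  [-1/10, 1/2] . (h_X, h_Y) = 1

Solving yields:
  h_X = 70/23
  h_Y = 60/23

Starting state is Y, so the expected hitting time is h_Y = 60/23.

Answer: 60/23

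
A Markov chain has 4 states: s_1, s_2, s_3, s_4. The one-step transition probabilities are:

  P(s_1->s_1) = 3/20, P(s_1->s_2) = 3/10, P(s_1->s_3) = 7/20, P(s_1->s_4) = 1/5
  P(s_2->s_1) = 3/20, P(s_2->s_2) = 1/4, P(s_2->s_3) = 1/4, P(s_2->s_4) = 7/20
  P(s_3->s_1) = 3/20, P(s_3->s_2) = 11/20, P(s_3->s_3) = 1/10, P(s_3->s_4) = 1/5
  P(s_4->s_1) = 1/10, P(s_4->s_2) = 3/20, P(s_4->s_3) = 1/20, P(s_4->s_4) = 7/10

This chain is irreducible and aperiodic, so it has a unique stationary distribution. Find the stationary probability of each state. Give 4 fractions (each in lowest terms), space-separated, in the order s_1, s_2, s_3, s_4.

Answer: 13/103 26/103 15/103 49/103

Derivation:
The stationary distribution satisfies pi = pi * P, i.e.:
  pi_s_1 = 3/20*pi_s_1 + 3/20*pi_s_2 + 3/20*pi_s_3 + 1/10*pi_s_4
  pi_s_2 = 3/10*pi_s_1 + 1/4*pi_s_2 + 11/20*pi_s_3 + 3/20*pi_s_4
  pi_s_3 = 7/20*pi_s_1 + 1/4*pi_s_2 + 1/10*pi_s_3 + 1/20*pi_s_4
  pi_s_4 = 1/5*pi_s_1 + 7/20*pi_s_2 + 1/5*pi_s_3 + 7/10*pi_s_4
with normalization: pi_s_1 + pi_s_2 + pi_s_3 + pi_s_4 = 1.

Using the first 3 balance equations plus normalization, the linear system A*pi = b is:
  [-17/20, 3/20, 3/20, 1/10] . pi = 0
  [3/10, -3/4, 11/20, 3/20] . pi = 0
  [7/20, 1/4, -9/10, 1/20] . pi = 0
  [1, 1, 1, 1] . pi = 1

Solving yields:
  pi_s_1 = 13/103
  pi_s_2 = 26/103
  pi_s_3 = 15/103
  pi_s_4 = 49/103

Verification (pi * P):
  13/103*3/20 + 26/103*3/20 + 15/103*3/20 + 49/103*1/10 = 13/103 = pi_s_1  (ok)
  13/103*3/10 + 26/103*1/4 + 15/103*11/20 + 49/103*3/20 = 26/103 = pi_s_2  (ok)
  13/103*7/20 + 26/103*1/4 + 15/103*1/10 + 49/103*1/20 = 15/103 = pi_s_3  (ok)
  13/103*1/5 + 26/103*7/20 + 15/103*1/5 + 49/103*7/10 = 49/103 = pi_s_4  (ok)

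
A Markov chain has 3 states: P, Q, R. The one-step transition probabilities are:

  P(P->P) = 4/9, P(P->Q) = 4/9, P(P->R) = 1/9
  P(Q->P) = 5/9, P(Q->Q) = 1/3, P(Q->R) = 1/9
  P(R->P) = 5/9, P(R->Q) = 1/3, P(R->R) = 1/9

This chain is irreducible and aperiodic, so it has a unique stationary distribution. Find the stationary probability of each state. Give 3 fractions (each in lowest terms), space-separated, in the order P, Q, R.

Answer: 1/2 7/18 1/9

Derivation:
The stationary distribution satisfies pi = pi * P, i.e.:
  pi_P = 4/9*pi_P + 5/9*pi_Q + 5/9*pi_R
  pi_Q = 4/9*pi_P + 1/3*pi_Q + 1/3*pi_R
  pi_R = 1/9*pi_P + 1/9*pi_Q + 1/9*pi_R
with normalization: pi_P + pi_Q + pi_R = 1.

Using the first 2 balance equations plus normalization, the linear system A*pi = b is:
  [-5/9, 5/9, 5/9] . pi = 0
  [4/9, -2/3, 1/3] . pi = 0
  [1, 1, 1] . pi = 1

Solving yields:
  pi_P = 1/2
  pi_Q = 7/18
  pi_R = 1/9

Verification (pi * P):
  1/2*4/9 + 7/18*5/9 + 1/9*5/9 = 1/2 = pi_P  (ok)
  1/2*4/9 + 7/18*1/3 + 1/9*1/3 = 7/18 = pi_Q  (ok)
  1/2*1/9 + 7/18*1/9 + 1/9*1/9 = 1/9 = pi_R  (ok)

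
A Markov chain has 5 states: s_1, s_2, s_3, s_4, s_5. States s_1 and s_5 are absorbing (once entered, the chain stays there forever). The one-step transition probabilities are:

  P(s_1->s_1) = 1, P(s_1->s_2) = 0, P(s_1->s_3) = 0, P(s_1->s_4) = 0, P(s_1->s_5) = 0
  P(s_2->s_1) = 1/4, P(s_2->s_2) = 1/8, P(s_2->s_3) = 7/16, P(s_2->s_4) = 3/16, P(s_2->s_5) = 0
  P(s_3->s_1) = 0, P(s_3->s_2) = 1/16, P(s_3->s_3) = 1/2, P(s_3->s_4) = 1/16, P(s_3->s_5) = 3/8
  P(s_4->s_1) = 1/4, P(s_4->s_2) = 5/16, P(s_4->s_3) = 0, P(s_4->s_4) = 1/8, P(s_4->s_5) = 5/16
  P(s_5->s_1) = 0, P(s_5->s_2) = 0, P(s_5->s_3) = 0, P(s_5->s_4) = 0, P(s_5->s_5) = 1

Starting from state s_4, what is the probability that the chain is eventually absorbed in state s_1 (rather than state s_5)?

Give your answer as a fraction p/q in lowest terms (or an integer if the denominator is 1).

Let a_i = P(absorbed in s_1 | start in state i).
Boundary conditions: a_s_1 = 1, a_s_5 = 0.
For each transient state i, a_i = sum_j P(i->j) * a_j:
  a_s_2 = 1/4*a_s_1 + 1/8*a_s_2 + 7/16*a_s_3 + 3/16*a_s_4 + 0*a_s_5
  a_s_3 = 0*a_s_1 + 1/16*a_s_2 + 1/2*a_s_3 + 1/16*a_s_4 + 3/8*a_s_5
  a_s_4 = 1/4*a_s_1 + 5/16*a_s_2 + 0*a_s_3 + 1/8*a_s_4 + 5/16*a_s_5

Substituting a_s_1 = 1 and a_s_5 = 0, rearrange to (I - Q) a = r where r[i] = P(i -> s_1):
  [7/8, -7/16, -3/16] . (a_s_2, a_s_3, a_s_4) = 1/4
  [-1/16, 1/2, -1/16] . (a_s_2, a_s_3, a_s_4) = 0
  [-5/16, 0, 7/8] . (a_s_2, a_s_3, a_s_4) = 1/4

Solving yields:
  a_s_2 = 572/1315
  a_s_3 = 144/1315
  a_s_4 = 116/263

Starting state is s_4, so the absorption probability is a_s_4 = 116/263.

Answer: 116/263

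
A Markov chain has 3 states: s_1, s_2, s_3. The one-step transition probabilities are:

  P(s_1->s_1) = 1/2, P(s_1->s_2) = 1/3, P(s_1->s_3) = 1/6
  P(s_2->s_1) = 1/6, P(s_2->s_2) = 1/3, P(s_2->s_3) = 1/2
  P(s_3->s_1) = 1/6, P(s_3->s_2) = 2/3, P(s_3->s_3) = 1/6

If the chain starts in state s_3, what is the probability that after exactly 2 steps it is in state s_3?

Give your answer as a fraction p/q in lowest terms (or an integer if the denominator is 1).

Answer: 7/18

Derivation:
Computing P^2 by repeated multiplication:
P^1 =
  s_1: [1/2, 1/3, 1/6]
  s_2: [1/6, 1/3, 1/2]
  s_3: [1/6, 2/3, 1/6]
P^2 =
  s_1: [1/3, 7/18, 5/18]
  s_2: [2/9, 1/2, 5/18]
  s_3: [2/9, 7/18, 7/18]

(P^2)[s_3 -> s_3] = 7/18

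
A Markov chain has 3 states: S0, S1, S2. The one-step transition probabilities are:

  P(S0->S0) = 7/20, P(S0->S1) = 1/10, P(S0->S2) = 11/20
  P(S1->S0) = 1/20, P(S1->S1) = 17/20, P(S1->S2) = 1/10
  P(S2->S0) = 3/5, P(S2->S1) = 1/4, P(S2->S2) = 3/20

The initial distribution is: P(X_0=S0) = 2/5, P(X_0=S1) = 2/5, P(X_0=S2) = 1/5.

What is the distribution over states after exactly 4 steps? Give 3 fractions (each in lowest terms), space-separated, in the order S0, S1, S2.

Propagating the distribution step by step (d_{t+1} = d_t * P):
d_0 = (S0=2/5, S1=2/5, S2=1/5)
  d_1[S0] = 2/5*7/20 + 2/5*1/20 + 1/5*3/5 = 7/25
  d_1[S1] = 2/5*1/10 + 2/5*17/20 + 1/5*1/4 = 43/100
  d_1[S2] = 2/5*11/20 + 2/5*1/10 + 1/5*3/20 = 29/100
d_1 = (S0=7/25, S1=43/100, S2=29/100)
  d_2[S0] = 7/25*7/20 + 43/100*1/20 + 29/100*3/5 = 587/2000
  d_2[S1] = 7/25*1/10 + 43/100*17/20 + 29/100*1/4 = 233/500
  d_2[S2] = 7/25*11/20 + 43/100*1/10 + 29/100*3/20 = 481/2000
d_2 = (S0=587/2000, S1=233/500, S2=481/2000)
  d_3[S0] = 587/2000*7/20 + 233/500*1/20 + 481/2000*3/5 = 10813/40000
  d_3[S1] = 587/2000*1/10 + 233/500*17/20 + 481/2000*1/4 = 19423/40000
  d_3[S2] = 587/2000*11/20 + 233/500*1/10 + 481/2000*3/20 = 2441/10000
d_3 = (S0=10813/40000, S1=19423/40000, S2=2441/10000)
  d_4[S0] = 10813/40000*7/20 + 19423/40000*1/20 + 2441/10000*3/5 = 106141/400000
  d_4[S1] = 10813/40000*1/10 + 19423/40000*17/20 + 2441/10000*1/4 = 400637/800000
  d_4[S2] = 10813/40000*11/20 + 19423/40000*1/10 + 2441/10000*3/20 = 187081/800000
d_4 = (S0=106141/400000, S1=400637/800000, S2=187081/800000)

Answer: 106141/400000 400637/800000 187081/800000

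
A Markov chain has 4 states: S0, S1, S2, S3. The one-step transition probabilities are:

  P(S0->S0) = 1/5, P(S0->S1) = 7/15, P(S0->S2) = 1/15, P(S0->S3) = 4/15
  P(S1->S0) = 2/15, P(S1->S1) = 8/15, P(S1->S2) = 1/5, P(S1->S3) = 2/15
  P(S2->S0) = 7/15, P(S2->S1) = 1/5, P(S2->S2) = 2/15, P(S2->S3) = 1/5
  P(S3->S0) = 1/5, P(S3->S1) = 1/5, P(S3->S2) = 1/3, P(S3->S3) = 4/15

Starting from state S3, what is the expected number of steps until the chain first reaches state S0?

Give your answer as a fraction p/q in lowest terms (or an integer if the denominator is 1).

Let h_i = expected steps to first reach S0 from state i.
Boundary: h_S0 = 0.
First-step equations for the other states:
  h_S1 = 1 + 2/15*h_S0 + 8/15*h_S1 + 1/5*h_S2 + 2/15*h_S3
  h_S2 = 1 + 7/15*h_S0 + 1/5*h_S1 + 2/15*h_S2 + 1/5*h_S3
  h_S3 = 1 + 1/5*h_S0 + 1/5*h_S1 + 1/3*h_S2 + 4/15*h_S3

Substituting h_S0 = 0 and rearranging gives the linear system (I - Q) h = 1:
  [7/15, -1/5, -2/15] . (h_S1, h_S2, h_S3) = 1
  [-1/5, 13/15, -1/5] . (h_S1, h_S2, h_S3) = 1
  [-1/5, -1/3, 11/15] . (h_S1, h_S2, h_S3) = 1

Solving yields:
  h_S1 = 1545/331
  h_S2 = 1050/331
  h_S3 = 1350/331

Starting state is S3, so the expected hitting time is h_S3 = 1350/331.

Answer: 1350/331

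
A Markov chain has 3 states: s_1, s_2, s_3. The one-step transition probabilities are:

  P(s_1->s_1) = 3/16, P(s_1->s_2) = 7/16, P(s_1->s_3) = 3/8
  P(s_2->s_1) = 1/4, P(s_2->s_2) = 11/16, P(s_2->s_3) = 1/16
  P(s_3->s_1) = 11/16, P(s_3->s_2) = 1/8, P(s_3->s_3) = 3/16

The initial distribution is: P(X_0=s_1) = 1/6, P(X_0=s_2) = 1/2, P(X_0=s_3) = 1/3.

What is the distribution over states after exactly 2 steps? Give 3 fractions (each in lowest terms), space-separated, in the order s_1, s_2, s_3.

Propagating the distribution step by step (d_{t+1} = d_t * P):
d_0 = (s_1=1/6, s_2=1/2, s_3=1/3)
  d_1[s_1] = 1/6*3/16 + 1/2*1/4 + 1/3*11/16 = 37/96
  d_1[s_2] = 1/6*7/16 + 1/2*11/16 + 1/3*1/8 = 11/24
  d_1[s_3] = 1/6*3/8 + 1/2*1/16 + 1/3*3/16 = 5/32
d_1 = (s_1=37/96, s_2=11/24, s_3=5/32)
  d_2[s_1] = 37/96*3/16 + 11/24*1/4 + 5/32*11/16 = 113/384
  d_2[s_2] = 37/96*7/16 + 11/24*11/16 + 5/32*1/8 = 773/1536
  d_2[s_3] = 37/96*3/8 + 11/24*1/16 + 5/32*3/16 = 311/1536
d_2 = (s_1=113/384, s_2=773/1536, s_3=311/1536)

Answer: 113/384 773/1536 311/1536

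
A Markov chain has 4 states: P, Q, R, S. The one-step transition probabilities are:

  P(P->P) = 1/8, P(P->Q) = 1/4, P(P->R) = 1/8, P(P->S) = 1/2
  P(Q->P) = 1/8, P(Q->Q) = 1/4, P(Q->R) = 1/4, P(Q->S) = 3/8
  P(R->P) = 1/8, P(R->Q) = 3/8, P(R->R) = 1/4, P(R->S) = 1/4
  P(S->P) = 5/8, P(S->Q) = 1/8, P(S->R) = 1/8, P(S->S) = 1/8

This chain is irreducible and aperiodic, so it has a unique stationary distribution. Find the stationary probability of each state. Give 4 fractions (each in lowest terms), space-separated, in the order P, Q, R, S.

The stationary distribution satisfies pi = pi * P, i.e.:
  pi_P = 1/8*pi_P + 1/8*pi_Q + 1/8*pi_R + 5/8*pi_S
  pi_Q = 1/4*pi_P + 1/4*pi_Q + 3/8*pi_R + 1/8*pi_S
  pi_R = 1/8*pi_P + 1/4*pi_Q + 1/4*pi_R + 1/8*pi_S
  pi_S = 1/2*pi_P + 3/8*pi_Q + 1/4*pi_R + 1/8*pi_S
with normalization: pi_P + pi_Q + pi_R + pi_S = 1.

Using the first 3 balance equations plus normalization, the linear system A*pi = b is:
  [-7/8, 1/8, 1/8, 5/8] . pi = 0
  [1/4, -3/4, 3/8, 1/8] . pi = 0
  [1/8, 1/4, -3/4, 1/8] . pi = 0
  [1, 1, 1, 1] . pi = 1

Solving yields:
  pi_P = 167/596
  pi_Q = 139/596
  pi_R = 105/596
  pi_S = 185/596

Verification (pi * P):
  167/596*1/8 + 139/596*1/8 + 105/596*1/8 + 185/596*5/8 = 167/596 = pi_P  (ok)
  167/596*1/4 + 139/596*1/4 + 105/596*3/8 + 185/596*1/8 = 139/596 = pi_Q  (ok)
  167/596*1/8 + 139/596*1/4 + 105/596*1/4 + 185/596*1/8 = 105/596 = pi_R  (ok)
  167/596*1/2 + 139/596*3/8 + 105/596*1/4 + 185/596*1/8 = 185/596 = pi_S  (ok)

Answer: 167/596 139/596 105/596 185/596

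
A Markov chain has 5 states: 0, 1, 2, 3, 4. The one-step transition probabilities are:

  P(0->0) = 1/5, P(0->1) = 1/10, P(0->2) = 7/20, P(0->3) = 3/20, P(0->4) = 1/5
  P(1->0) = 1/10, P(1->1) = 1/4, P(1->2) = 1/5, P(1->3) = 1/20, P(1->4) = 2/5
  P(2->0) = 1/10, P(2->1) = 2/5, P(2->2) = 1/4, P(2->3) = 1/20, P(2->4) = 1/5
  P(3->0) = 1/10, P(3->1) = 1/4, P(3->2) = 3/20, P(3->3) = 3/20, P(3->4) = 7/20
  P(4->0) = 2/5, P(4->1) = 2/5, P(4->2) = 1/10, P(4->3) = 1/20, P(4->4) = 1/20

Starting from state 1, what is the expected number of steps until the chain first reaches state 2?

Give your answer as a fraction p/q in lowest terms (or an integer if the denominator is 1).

Let h_i = expected steps to first reach 2 from state i.
Boundary: h_2 = 0.
First-step equations for the other states:
  h_0 = 1 + 1/5*h_0 + 1/10*h_1 + 7/20*h_2 + 3/20*h_3 + 1/5*h_4
  h_1 = 1 + 1/10*h_0 + 1/4*h_1 + 1/5*h_2 + 1/20*h_3 + 2/5*h_4
  h_3 = 1 + 1/10*h_0 + 1/4*h_1 + 3/20*h_2 + 3/20*h_3 + 7/20*h_4
  h_4 = 1 + 2/5*h_0 + 2/5*h_1 + 1/10*h_2 + 1/20*h_3 + 1/20*h_4

Substituting h_2 = 0 and rearranging gives the linear system (I - Q) h = 1:
  [4/5, -1/10, -3/20, -1/5] . (h_0, h_1, h_3, h_4) = 1
  [-1/10, 3/4, -1/20, -2/5] . (h_0, h_1, h_3, h_4) = 1
  [-1/10, -1/4, 17/20, -7/20] . (h_0, h_1, h_3, h_4) = 1
  [-2/5, -2/5, -1/20, 19/20] . (h_0, h_1, h_3, h_4) = 1

Solving yields:
  h_0 = 38200/9173
  h_1 = 45960/9173
  h_3 = 48420/9173
  h_4 = 47640/9173

Starting state is 1, so the expected hitting time is h_1 = 45960/9173.

Answer: 45960/9173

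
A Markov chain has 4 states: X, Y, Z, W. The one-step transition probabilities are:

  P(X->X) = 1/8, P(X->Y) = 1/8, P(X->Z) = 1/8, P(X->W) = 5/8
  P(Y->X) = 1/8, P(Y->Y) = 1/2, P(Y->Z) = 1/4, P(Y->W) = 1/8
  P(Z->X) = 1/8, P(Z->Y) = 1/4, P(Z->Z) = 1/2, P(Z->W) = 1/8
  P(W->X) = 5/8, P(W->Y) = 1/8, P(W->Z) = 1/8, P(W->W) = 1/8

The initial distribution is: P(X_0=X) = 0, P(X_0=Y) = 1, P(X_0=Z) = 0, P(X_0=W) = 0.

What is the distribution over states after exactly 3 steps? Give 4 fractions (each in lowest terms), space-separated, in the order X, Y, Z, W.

Answer: 7/32 37/128 35/128 7/32

Derivation:
Propagating the distribution step by step (d_{t+1} = d_t * P):
d_0 = (X=0, Y=1, Z=0, W=0)
  d_1[X] = 0*1/8 + 1*1/8 + 0*1/8 + 0*5/8 = 1/8
  d_1[Y] = 0*1/8 + 1*1/2 + 0*1/4 + 0*1/8 = 1/2
  d_1[Z] = 0*1/8 + 1*1/4 + 0*1/2 + 0*1/8 = 1/4
  d_1[W] = 0*5/8 + 1*1/8 + 0*1/8 + 0*1/8 = 1/8
d_1 = (X=1/8, Y=1/2, Z=1/4, W=1/8)
  d_2[X] = 1/8*1/8 + 1/2*1/8 + 1/4*1/8 + 1/8*5/8 = 3/16
  d_2[Y] = 1/8*1/8 + 1/2*1/2 + 1/4*1/4 + 1/8*1/8 = 11/32
  d_2[Z] = 1/8*1/8 + 1/2*1/4 + 1/4*1/2 + 1/8*1/8 = 9/32
  d_2[W] = 1/8*5/8 + 1/2*1/8 + 1/4*1/8 + 1/8*1/8 = 3/16
d_2 = (X=3/16, Y=11/32, Z=9/32, W=3/16)
  d_3[X] = 3/16*1/8 + 11/32*1/8 + 9/32*1/8 + 3/16*5/8 = 7/32
  d_3[Y] = 3/16*1/8 + 11/32*1/2 + 9/32*1/4 + 3/16*1/8 = 37/128
  d_3[Z] = 3/16*1/8 + 11/32*1/4 + 9/32*1/2 + 3/16*1/8 = 35/128
  d_3[W] = 3/16*5/8 + 11/32*1/8 + 9/32*1/8 + 3/16*1/8 = 7/32
d_3 = (X=7/32, Y=37/128, Z=35/128, W=7/32)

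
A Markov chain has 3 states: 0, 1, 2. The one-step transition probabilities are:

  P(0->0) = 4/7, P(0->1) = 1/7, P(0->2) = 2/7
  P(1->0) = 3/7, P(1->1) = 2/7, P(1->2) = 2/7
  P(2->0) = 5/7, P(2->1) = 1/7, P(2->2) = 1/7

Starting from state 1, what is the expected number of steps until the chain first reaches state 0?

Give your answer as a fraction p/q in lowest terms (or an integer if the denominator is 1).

Answer: 2

Derivation:
Let h_i = expected steps to first reach 0 from state i.
Boundary: h_0 = 0.
First-step equations for the other states:
  h_1 = 1 + 3/7*h_0 + 2/7*h_1 + 2/7*h_2
  h_2 = 1 + 5/7*h_0 + 1/7*h_1 + 1/7*h_2

Substituting h_0 = 0 and rearranging gives the linear system (I - Q) h = 1:
  [5/7, -2/7] . (h_1, h_2) = 1
  [-1/7, 6/7] . (h_1, h_2) = 1

Solving yields:
  h_1 = 2
  h_2 = 3/2

Starting state is 1, so the expected hitting time is h_1 = 2.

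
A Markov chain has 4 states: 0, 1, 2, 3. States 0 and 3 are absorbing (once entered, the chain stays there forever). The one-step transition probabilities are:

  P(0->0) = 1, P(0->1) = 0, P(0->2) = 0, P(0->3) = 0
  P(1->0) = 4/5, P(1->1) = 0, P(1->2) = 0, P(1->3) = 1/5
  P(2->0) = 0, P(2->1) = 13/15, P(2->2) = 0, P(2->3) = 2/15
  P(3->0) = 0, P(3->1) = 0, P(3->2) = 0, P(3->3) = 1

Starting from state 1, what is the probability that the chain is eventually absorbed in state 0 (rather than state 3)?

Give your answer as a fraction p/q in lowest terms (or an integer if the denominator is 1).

Answer: 4/5

Derivation:
Let a_i = P(absorbed in 0 | start in state i).
Boundary conditions: a_0 = 1, a_3 = 0.
For each transient state i, a_i = sum_j P(i->j) * a_j:
  a_1 = 4/5*a_0 + 0*a_1 + 0*a_2 + 1/5*a_3
  a_2 = 0*a_0 + 13/15*a_1 + 0*a_2 + 2/15*a_3

Substituting a_0 = 1 and a_3 = 0, rearrange to (I - Q) a = r where r[i] = P(i -> 0):
  [1, 0] . (a_1, a_2) = 4/5
  [-13/15, 1] . (a_1, a_2) = 0

Solving yields:
  a_1 = 4/5
  a_2 = 52/75

Starting state is 1, so the absorption probability is a_1 = 4/5.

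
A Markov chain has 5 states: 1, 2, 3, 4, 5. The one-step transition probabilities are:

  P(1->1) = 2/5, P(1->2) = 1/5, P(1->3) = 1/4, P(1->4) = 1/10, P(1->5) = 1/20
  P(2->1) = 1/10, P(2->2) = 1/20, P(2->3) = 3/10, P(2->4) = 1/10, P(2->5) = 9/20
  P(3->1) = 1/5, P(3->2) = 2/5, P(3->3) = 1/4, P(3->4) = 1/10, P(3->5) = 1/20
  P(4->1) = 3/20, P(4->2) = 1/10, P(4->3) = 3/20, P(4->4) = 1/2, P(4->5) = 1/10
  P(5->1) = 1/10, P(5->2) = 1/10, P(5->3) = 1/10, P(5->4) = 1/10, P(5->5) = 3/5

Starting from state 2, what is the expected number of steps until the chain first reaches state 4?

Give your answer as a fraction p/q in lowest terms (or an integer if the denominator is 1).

Let h_i = expected steps to first reach 4 from state i.
Boundary: h_4 = 0.
First-step equations for the other states:
  h_1 = 1 + 2/5*h_1 + 1/5*h_2 + 1/4*h_3 + 1/10*h_4 + 1/20*h_5
  h_2 = 1 + 1/10*h_1 + 1/20*h_2 + 3/10*h_3 + 1/10*h_4 + 9/20*h_5
  h_3 = 1 + 1/5*h_1 + 2/5*h_2 + 1/4*h_3 + 1/10*h_4 + 1/20*h_5
  h_5 = 1 + 1/10*h_1 + 1/10*h_2 + 1/10*h_3 + 1/10*h_4 + 3/5*h_5

Substituting h_4 = 0 and rearranging gives the linear system (I - Q) h = 1:
  [3/5, -1/5, -1/4, -1/20] . (h_1, h_2, h_3, h_5) = 1
  [-1/10, 19/20, -3/10, -9/20] . (h_1, h_2, h_3, h_5) = 1
  [-1/5, -2/5, 3/4, -1/20] . (h_1, h_2, h_3, h_5) = 1
  [-1/10, -1/10, -1/10, 2/5] . (h_1, h_2, h_3, h_5) = 1

Solving yields:
  h_1 = 10
  h_2 = 10
  h_3 = 10
  h_5 = 10

Starting state is 2, so the expected hitting time is h_2 = 10.

Answer: 10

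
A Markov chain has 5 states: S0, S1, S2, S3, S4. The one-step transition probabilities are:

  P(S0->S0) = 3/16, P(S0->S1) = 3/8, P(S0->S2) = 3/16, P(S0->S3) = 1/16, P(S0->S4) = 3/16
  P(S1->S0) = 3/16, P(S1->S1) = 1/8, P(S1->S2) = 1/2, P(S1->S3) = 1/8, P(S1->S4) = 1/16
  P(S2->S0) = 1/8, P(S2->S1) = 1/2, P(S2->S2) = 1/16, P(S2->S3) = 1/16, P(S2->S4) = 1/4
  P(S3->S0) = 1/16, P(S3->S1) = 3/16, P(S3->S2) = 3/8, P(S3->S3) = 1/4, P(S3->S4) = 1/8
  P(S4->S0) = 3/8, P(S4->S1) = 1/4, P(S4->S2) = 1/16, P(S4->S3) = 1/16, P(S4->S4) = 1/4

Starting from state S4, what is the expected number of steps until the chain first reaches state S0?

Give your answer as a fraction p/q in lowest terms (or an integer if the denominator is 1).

Answer: 6752/1643

Derivation:
Let h_i = expected steps to first reach S0 from state i.
Boundary: h_S0 = 0.
First-step equations for the other states:
  h_S1 = 1 + 3/16*h_S0 + 1/8*h_S1 + 1/2*h_S2 + 1/8*h_S3 + 1/16*h_S4
  h_S2 = 1 + 1/8*h_S0 + 1/2*h_S1 + 1/16*h_S2 + 1/16*h_S3 + 1/4*h_S4
  h_S3 = 1 + 1/16*h_S0 + 3/16*h_S1 + 3/8*h_S2 + 1/4*h_S3 + 1/8*h_S4
  h_S4 = 1 + 3/8*h_S0 + 1/4*h_S1 + 1/16*h_S2 + 1/16*h_S3 + 1/4*h_S4

Substituting h_S0 = 0 and rearranging gives the linear system (I - Q) h = 1:
  [7/8, -1/2, -1/8, -1/16] . (h_S1, h_S2, h_S3, h_S4) = 1
  [-1/2, 15/16, -1/16, -1/4] . (h_S1, h_S2, h_S3, h_S4) = 1
  [-3/16, -3/8, 3/4, -1/8] . (h_S1, h_S2, h_S3, h_S4) = 1
  [-1/4, -1/16, -1/16, 3/4] . (h_S1, h_S2, h_S3, h_S4) = 1

Solving yields:
  h_S1 = 288/53
  h_S2 = 8984/1643
  h_S3 = 10040/1643
  h_S4 = 6752/1643

Starting state is S4, so the expected hitting time is h_S4 = 6752/1643.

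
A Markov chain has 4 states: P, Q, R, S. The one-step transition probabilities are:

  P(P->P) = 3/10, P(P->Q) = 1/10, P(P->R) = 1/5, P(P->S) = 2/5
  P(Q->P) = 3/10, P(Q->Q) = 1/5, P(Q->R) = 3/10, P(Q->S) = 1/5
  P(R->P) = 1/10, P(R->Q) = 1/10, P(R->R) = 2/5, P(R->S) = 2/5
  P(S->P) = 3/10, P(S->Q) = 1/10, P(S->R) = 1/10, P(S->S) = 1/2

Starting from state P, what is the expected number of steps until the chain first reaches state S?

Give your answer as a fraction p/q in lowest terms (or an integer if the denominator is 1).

Answer: 45/17

Derivation:
Let h_i = expected steps to first reach S from state i.
Boundary: h_S = 0.
First-step equations for the other states:
  h_P = 1 + 3/10*h_P + 1/10*h_Q + 1/5*h_R + 2/5*h_S
  h_Q = 1 + 3/10*h_P + 1/5*h_Q + 3/10*h_R + 1/5*h_S
  h_R = 1 + 1/10*h_P + 1/10*h_Q + 2/5*h_R + 2/5*h_S

Substituting h_S = 0 and rearranging gives the linear system (I - Q) h = 1:
  [7/10, -1/10, -1/5] . (h_P, h_Q, h_R) = 1
  [-3/10, 4/5, -3/10] . (h_P, h_Q, h_R) = 1
  [-1/10, -1/10, 3/5] . (h_P, h_Q, h_R) = 1

Solving yields:
  h_P = 45/17
  h_Q = 55/17
  h_R = 45/17

Starting state is P, so the expected hitting time is h_P = 45/17.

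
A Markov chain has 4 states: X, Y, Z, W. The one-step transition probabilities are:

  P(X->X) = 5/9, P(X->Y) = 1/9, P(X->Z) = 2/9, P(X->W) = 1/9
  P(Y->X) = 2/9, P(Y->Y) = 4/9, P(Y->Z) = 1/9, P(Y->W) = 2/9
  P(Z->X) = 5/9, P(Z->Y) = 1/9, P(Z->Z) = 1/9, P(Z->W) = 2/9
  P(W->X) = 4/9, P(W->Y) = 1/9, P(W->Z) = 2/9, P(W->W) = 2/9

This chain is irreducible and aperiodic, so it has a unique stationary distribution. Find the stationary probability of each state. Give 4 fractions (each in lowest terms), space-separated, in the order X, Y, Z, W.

The stationary distribution satisfies pi = pi * P, i.e.:
  pi_X = 5/9*pi_X + 2/9*pi_Y + 5/9*pi_Z + 4/9*pi_W
  pi_Y = 1/9*pi_X + 4/9*pi_Y + 1/9*pi_Z + 1/9*pi_W
  pi_Z = 2/9*pi_X + 1/9*pi_Y + 1/9*pi_Z + 2/9*pi_W
  pi_W = 1/9*pi_X + 2/9*pi_Y + 2/9*pi_Z + 2/9*pi_W
with normalization: pi_X + pi_Y + pi_Z + pi_W = 1.

Using the first 3 balance equations plus normalization, the linear system A*pi = b is:
  [-4/9, 2/9, 5/9, 4/9] . pi = 0
  [1/9, -5/9, 1/9, 1/9] . pi = 0
  [2/9, 1/9, -8/9, 2/9] . pi = 0
  [1, 1, 1, 1] . pi = 1

Solving yields:
  pi_X = 77/160
  pi_Y = 1/6
  pi_Z = 11/60
  pi_W = 27/160

Verification (pi * P):
  77/160*5/9 + 1/6*2/9 + 11/60*5/9 + 27/160*4/9 = 77/160 = pi_X  (ok)
  77/160*1/9 + 1/6*4/9 + 11/60*1/9 + 27/160*1/9 = 1/6 = pi_Y  (ok)
  77/160*2/9 + 1/6*1/9 + 11/60*1/9 + 27/160*2/9 = 11/60 = pi_Z  (ok)
  77/160*1/9 + 1/6*2/9 + 11/60*2/9 + 27/160*2/9 = 27/160 = pi_W  (ok)

Answer: 77/160 1/6 11/60 27/160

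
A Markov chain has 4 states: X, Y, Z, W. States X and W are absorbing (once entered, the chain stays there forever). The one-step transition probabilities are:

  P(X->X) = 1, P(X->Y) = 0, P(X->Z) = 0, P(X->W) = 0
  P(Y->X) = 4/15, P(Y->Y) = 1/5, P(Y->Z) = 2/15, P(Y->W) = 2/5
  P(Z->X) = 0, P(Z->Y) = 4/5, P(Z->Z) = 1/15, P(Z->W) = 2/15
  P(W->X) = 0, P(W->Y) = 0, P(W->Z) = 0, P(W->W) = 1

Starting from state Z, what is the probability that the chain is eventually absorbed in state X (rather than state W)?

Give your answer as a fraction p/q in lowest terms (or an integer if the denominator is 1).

Answer: 1/3

Derivation:
Let a_i = P(absorbed in X | start in state i).
Boundary conditions: a_X = 1, a_W = 0.
For each transient state i, a_i = sum_j P(i->j) * a_j:
  a_Y = 4/15*a_X + 1/5*a_Y + 2/15*a_Z + 2/5*a_W
  a_Z = 0*a_X + 4/5*a_Y + 1/15*a_Z + 2/15*a_W

Substituting a_X = 1 and a_W = 0, rearrange to (I - Q) a = r where r[i] = P(i -> X):
  [4/5, -2/15] . (a_Y, a_Z) = 4/15
  [-4/5, 14/15] . (a_Y, a_Z) = 0

Solving yields:
  a_Y = 7/18
  a_Z = 1/3

Starting state is Z, so the absorption probability is a_Z = 1/3.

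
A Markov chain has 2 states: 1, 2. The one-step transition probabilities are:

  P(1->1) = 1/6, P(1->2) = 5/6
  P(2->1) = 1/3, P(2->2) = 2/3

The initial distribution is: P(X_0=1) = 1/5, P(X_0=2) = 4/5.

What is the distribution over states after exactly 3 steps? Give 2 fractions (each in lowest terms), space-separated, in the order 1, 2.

Answer: 103/360 257/360

Derivation:
Propagating the distribution step by step (d_{t+1} = d_t * P):
d_0 = (1=1/5, 2=4/5)
  d_1[1] = 1/5*1/6 + 4/5*1/3 = 3/10
  d_1[2] = 1/5*5/6 + 4/5*2/3 = 7/10
d_1 = (1=3/10, 2=7/10)
  d_2[1] = 3/10*1/6 + 7/10*1/3 = 17/60
  d_2[2] = 3/10*5/6 + 7/10*2/3 = 43/60
d_2 = (1=17/60, 2=43/60)
  d_3[1] = 17/60*1/6 + 43/60*1/3 = 103/360
  d_3[2] = 17/60*5/6 + 43/60*2/3 = 257/360
d_3 = (1=103/360, 2=257/360)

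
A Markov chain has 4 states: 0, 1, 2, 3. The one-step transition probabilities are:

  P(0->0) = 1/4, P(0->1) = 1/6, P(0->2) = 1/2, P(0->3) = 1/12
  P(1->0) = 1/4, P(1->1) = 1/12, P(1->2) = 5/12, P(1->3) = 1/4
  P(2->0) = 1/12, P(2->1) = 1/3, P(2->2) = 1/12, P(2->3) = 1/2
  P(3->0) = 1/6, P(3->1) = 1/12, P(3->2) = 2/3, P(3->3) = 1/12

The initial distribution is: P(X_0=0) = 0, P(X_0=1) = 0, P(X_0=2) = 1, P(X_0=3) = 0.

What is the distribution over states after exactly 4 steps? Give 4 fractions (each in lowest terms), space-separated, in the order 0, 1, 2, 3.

Answer: 3587/20736 1777/10368 4229/10368 5137/20736

Derivation:
Propagating the distribution step by step (d_{t+1} = d_t * P):
d_0 = (0=0, 1=0, 2=1, 3=0)
  d_1[0] = 0*1/4 + 0*1/4 + 1*1/12 + 0*1/6 = 1/12
  d_1[1] = 0*1/6 + 0*1/12 + 1*1/3 + 0*1/12 = 1/3
  d_1[2] = 0*1/2 + 0*5/12 + 1*1/12 + 0*2/3 = 1/12
  d_1[3] = 0*1/12 + 0*1/4 + 1*1/2 + 0*1/12 = 1/2
d_1 = (0=1/12, 1=1/3, 2=1/12, 3=1/2)
  d_2[0] = 1/12*1/4 + 1/3*1/4 + 1/12*1/12 + 1/2*1/6 = 7/36
  d_2[1] = 1/12*1/6 + 1/3*1/12 + 1/12*1/3 + 1/2*1/12 = 1/9
  d_2[2] = 1/12*1/2 + 1/3*5/12 + 1/12*1/12 + 1/2*2/3 = 25/48
  d_2[3] = 1/12*1/12 + 1/3*1/4 + 1/12*1/2 + 1/2*1/12 = 25/144
d_2 = (0=7/36, 1=1/9, 2=25/48, 3=25/144)
  d_3[0] = 7/36*1/4 + 1/9*1/4 + 25/48*1/12 + 25/144*1/6 = 257/1728
  d_3[1] = 7/36*1/6 + 1/9*1/12 + 25/48*1/3 + 25/144*1/12 = 397/1728
  d_3[2] = 7/36*1/2 + 1/9*5/12 + 25/48*1/12 + 25/144*2/3 = 523/1728
  d_3[3] = 7/36*1/12 + 1/9*1/4 + 25/48*1/2 + 25/144*1/12 = 551/1728
d_3 = (0=257/1728, 1=397/1728, 2=523/1728, 3=551/1728)
  d_4[0] = 257/1728*1/4 + 397/1728*1/4 + 523/1728*1/12 + 551/1728*1/6 = 3587/20736
  d_4[1] = 257/1728*1/6 + 397/1728*1/12 + 523/1728*1/3 + 551/1728*1/12 = 1777/10368
  d_4[2] = 257/1728*1/2 + 397/1728*5/12 + 523/1728*1/12 + 551/1728*2/3 = 4229/10368
  d_4[3] = 257/1728*1/12 + 397/1728*1/4 + 523/1728*1/2 + 551/1728*1/12 = 5137/20736
d_4 = (0=3587/20736, 1=1777/10368, 2=4229/10368, 3=5137/20736)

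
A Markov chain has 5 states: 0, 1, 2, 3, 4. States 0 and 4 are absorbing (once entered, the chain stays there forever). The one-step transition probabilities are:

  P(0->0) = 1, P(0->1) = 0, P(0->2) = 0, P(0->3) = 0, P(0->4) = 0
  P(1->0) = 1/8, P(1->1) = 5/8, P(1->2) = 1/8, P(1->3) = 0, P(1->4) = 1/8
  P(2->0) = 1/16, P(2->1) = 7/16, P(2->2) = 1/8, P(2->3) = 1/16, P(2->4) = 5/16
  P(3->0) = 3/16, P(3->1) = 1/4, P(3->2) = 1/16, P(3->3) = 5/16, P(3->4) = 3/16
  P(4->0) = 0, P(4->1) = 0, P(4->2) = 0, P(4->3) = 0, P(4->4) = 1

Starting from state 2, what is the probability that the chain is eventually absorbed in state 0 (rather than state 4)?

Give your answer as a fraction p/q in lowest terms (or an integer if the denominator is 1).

Let a_i = P(absorbed in 0 | start in state i).
Boundary conditions: a_0 = 1, a_4 = 0.
For each transient state i, a_i = sum_j P(i->j) * a_j:
  a_1 = 1/8*a_0 + 5/8*a_1 + 1/8*a_2 + 0*a_3 + 1/8*a_4
  a_2 = 1/16*a_0 + 7/16*a_1 + 1/8*a_2 + 1/16*a_3 + 5/16*a_4
  a_3 = 3/16*a_0 + 1/4*a_1 + 1/16*a_2 + 5/16*a_3 + 3/16*a_4

Substituting a_0 = 1 and a_4 = 0, rearrange to (I - Q) a = r where r[i] = P(i -> 0):
  [3/8, -1/8, 0] . (a_1, a_2, a_3) = 1/8
  [-7/16, 7/8, -1/16] . (a_1, a_2, a_3) = 1/16
  [-1/4, -1/16, 11/16] . (a_1, a_2, a_3) = 3/16

Solving yields:
  a_1 = 167/378
  a_2 = 41/126
  a_3 = 25/54

Starting state is 2, so the absorption probability is a_2 = 41/126.

Answer: 41/126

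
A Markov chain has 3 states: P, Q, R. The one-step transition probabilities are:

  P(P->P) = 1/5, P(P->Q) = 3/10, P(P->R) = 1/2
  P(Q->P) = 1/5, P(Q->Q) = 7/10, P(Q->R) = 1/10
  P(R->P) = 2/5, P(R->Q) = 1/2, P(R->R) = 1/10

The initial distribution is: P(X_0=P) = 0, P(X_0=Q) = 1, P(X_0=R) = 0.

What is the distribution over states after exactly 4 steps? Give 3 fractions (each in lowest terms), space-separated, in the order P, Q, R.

Answer: 297/1250 71/125 243/1250

Derivation:
Propagating the distribution step by step (d_{t+1} = d_t * P):
d_0 = (P=0, Q=1, R=0)
  d_1[P] = 0*1/5 + 1*1/5 + 0*2/5 = 1/5
  d_1[Q] = 0*3/10 + 1*7/10 + 0*1/2 = 7/10
  d_1[R] = 0*1/2 + 1*1/10 + 0*1/10 = 1/10
d_1 = (P=1/5, Q=7/10, R=1/10)
  d_2[P] = 1/5*1/5 + 7/10*1/5 + 1/10*2/5 = 11/50
  d_2[Q] = 1/5*3/10 + 7/10*7/10 + 1/10*1/2 = 3/5
  d_2[R] = 1/5*1/2 + 7/10*1/10 + 1/10*1/10 = 9/50
d_2 = (P=11/50, Q=3/5, R=9/50)
  d_3[P] = 11/50*1/5 + 3/5*1/5 + 9/50*2/5 = 59/250
  d_3[Q] = 11/50*3/10 + 3/5*7/10 + 9/50*1/2 = 72/125
  d_3[R] = 11/50*1/2 + 3/5*1/10 + 9/50*1/10 = 47/250
d_3 = (P=59/250, Q=72/125, R=47/250)
  d_4[P] = 59/250*1/5 + 72/125*1/5 + 47/250*2/5 = 297/1250
  d_4[Q] = 59/250*3/10 + 72/125*7/10 + 47/250*1/2 = 71/125
  d_4[R] = 59/250*1/2 + 72/125*1/10 + 47/250*1/10 = 243/1250
d_4 = (P=297/1250, Q=71/125, R=243/1250)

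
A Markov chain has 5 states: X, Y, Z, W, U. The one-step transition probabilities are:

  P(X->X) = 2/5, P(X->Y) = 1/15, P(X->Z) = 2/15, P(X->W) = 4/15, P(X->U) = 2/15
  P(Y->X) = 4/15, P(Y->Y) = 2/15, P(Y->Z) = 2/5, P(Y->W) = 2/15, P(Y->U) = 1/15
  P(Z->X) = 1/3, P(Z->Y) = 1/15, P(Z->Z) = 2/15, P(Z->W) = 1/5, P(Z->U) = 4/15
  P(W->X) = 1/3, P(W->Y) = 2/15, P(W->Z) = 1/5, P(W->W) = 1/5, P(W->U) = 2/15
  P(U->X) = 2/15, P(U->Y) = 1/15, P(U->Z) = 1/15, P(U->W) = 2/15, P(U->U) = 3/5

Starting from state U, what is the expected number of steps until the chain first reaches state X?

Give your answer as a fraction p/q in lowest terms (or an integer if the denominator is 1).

Answer: 13555/2699

Derivation:
Let h_i = expected steps to first reach X from state i.
Boundary: h_X = 0.
First-step equations for the other states:
  h_Y = 1 + 4/15*h_X + 2/15*h_Y + 2/5*h_Z + 2/15*h_W + 1/15*h_U
  h_Z = 1 + 1/3*h_X + 1/15*h_Y + 2/15*h_Z + 1/5*h_W + 4/15*h_U
  h_W = 1 + 1/3*h_X + 2/15*h_Y + 1/5*h_Z + 1/5*h_W + 2/15*h_U
  h_U = 1 + 2/15*h_X + 1/15*h_Y + 1/15*h_Z + 2/15*h_W + 3/5*h_U

Substituting h_X = 0 and rearranging gives the linear system (I - Q) h = 1:
  [13/15, -2/5, -2/15, -1/15] . (h_Y, h_Z, h_W, h_U) = 1
  [-1/15, 13/15, -1/5, -4/15] . (h_Y, h_Z, h_W, h_U) = 1
  [-2/15, -1/5, 4/5, -2/15] . (h_Y, h_Z, h_W, h_U) = 1
  [-1/15, -1/15, -2/15, 2/5] . (h_Y, h_Z, h_W, h_U) = 1

Solving yields:
  h_Y = 10490/2699
  h_Z = 10395/2699
  h_W = 9980/2699
  h_U = 13555/2699

Starting state is U, so the expected hitting time is h_U = 13555/2699.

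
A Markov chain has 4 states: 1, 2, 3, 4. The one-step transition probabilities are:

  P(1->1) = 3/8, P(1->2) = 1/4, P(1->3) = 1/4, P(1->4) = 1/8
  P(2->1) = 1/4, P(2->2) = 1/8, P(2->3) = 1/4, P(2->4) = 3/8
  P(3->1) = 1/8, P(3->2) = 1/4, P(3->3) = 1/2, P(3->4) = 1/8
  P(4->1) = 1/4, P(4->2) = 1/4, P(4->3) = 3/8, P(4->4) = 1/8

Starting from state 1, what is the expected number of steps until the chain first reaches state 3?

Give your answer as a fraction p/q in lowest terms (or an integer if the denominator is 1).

Answer: 576/157

Derivation:
Let h_i = expected steps to first reach 3 from state i.
Boundary: h_3 = 0.
First-step equations for the other states:
  h_1 = 1 + 3/8*h_1 + 1/4*h_2 + 1/4*h_3 + 1/8*h_4
  h_2 = 1 + 1/4*h_1 + 1/8*h_2 + 1/4*h_3 + 3/8*h_4
  h_4 = 1 + 1/4*h_1 + 1/4*h_2 + 3/8*h_3 + 1/8*h_4

Substituting h_3 = 0 and rearranging gives the linear system (I - Q) h = 1:
  [5/8, -1/4, -1/8] . (h_1, h_2, h_4) = 1
  [-1/4, 7/8, -3/8] . (h_1, h_2, h_4) = 1
  [-1/4, -1/4, 7/8] . (h_1, h_2, h_4) = 1

Solving yields:
  h_1 = 576/157
  h_2 = 560/157
  h_4 = 504/157

Starting state is 1, so the expected hitting time is h_1 = 576/157.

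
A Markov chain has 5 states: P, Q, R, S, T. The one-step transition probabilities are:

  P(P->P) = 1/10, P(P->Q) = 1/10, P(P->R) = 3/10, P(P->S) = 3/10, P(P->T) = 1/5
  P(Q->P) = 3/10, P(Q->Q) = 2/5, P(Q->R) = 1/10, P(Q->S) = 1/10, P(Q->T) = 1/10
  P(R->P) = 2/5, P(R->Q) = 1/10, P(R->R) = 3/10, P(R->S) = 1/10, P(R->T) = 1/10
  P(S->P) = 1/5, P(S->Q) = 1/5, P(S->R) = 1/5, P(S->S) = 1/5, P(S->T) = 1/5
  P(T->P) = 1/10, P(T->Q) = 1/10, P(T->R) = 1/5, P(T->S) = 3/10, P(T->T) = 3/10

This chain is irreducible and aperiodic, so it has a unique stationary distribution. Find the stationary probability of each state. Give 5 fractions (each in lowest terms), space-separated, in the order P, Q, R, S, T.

The stationary distribution satisfies pi = pi * P, i.e.:
  pi_P = 1/10*pi_P + 3/10*pi_Q + 2/5*pi_R + 1/5*pi_S + 1/10*pi_T
  pi_Q = 1/10*pi_P + 2/5*pi_Q + 1/10*pi_R + 1/5*pi_S + 1/10*pi_T
  pi_R = 3/10*pi_P + 1/10*pi_Q + 3/10*pi_R + 1/5*pi_S + 1/5*pi_T
  pi_S = 3/10*pi_P + 1/10*pi_Q + 1/10*pi_R + 1/5*pi_S + 3/10*pi_T
  pi_T = 1/5*pi_P + 1/10*pi_Q + 1/10*pi_R + 1/5*pi_S + 3/10*pi_T
with normalization: pi_P + pi_Q + pi_R + pi_S + pi_T = 1.

Using the first 4 balance equations plus normalization, the linear system A*pi = b is:
  [-9/10, 3/10, 2/5, 1/5, 1/10] . pi = 0
  [1/10, -3/5, 1/10, 1/5, 1/10] . pi = 0
  [3/10, 1/10, -7/10, 1/5, 1/5] . pi = 0
  [3/10, 1/10, 1/10, -4/5, 3/10] . pi = 0
  [1, 1, 1, 1, 1] . pi = 1

Solving yields:
  pi_P = 1530/6871
  pi_Q = 1178/6871
  pi_R = 1566/6871
  pi_S = 1375/6871
  pi_T = 1222/6871

Verification (pi * P):
  1530/6871*1/10 + 1178/6871*3/10 + 1566/6871*2/5 + 1375/6871*1/5 + 1222/6871*1/10 = 1530/6871 = pi_P  (ok)
  1530/6871*1/10 + 1178/6871*2/5 + 1566/6871*1/10 + 1375/6871*1/5 + 1222/6871*1/10 = 1178/6871 = pi_Q  (ok)
  1530/6871*3/10 + 1178/6871*1/10 + 1566/6871*3/10 + 1375/6871*1/5 + 1222/6871*1/5 = 1566/6871 = pi_R  (ok)
  1530/6871*3/10 + 1178/6871*1/10 + 1566/6871*1/10 + 1375/6871*1/5 + 1222/6871*3/10 = 1375/6871 = pi_S  (ok)
  1530/6871*1/5 + 1178/6871*1/10 + 1566/6871*1/10 + 1375/6871*1/5 + 1222/6871*3/10 = 1222/6871 = pi_T  (ok)

Answer: 1530/6871 1178/6871 1566/6871 1375/6871 1222/6871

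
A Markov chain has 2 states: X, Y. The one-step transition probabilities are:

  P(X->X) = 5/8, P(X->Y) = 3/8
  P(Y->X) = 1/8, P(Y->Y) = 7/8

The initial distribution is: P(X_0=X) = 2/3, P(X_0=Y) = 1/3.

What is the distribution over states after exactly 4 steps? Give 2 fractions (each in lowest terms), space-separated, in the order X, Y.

Propagating the distribution step by step (d_{t+1} = d_t * P):
d_0 = (X=2/3, Y=1/3)
  d_1[X] = 2/3*5/8 + 1/3*1/8 = 11/24
  d_1[Y] = 2/3*3/8 + 1/3*7/8 = 13/24
d_1 = (X=11/24, Y=13/24)
  d_2[X] = 11/24*5/8 + 13/24*1/8 = 17/48
  d_2[Y] = 11/24*3/8 + 13/24*7/8 = 31/48
d_2 = (X=17/48, Y=31/48)
  d_3[X] = 17/48*5/8 + 31/48*1/8 = 29/96
  d_3[Y] = 17/48*3/8 + 31/48*7/8 = 67/96
d_3 = (X=29/96, Y=67/96)
  d_4[X] = 29/96*5/8 + 67/96*1/8 = 53/192
  d_4[Y] = 29/96*3/8 + 67/96*7/8 = 139/192
d_4 = (X=53/192, Y=139/192)

Answer: 53/192 139/192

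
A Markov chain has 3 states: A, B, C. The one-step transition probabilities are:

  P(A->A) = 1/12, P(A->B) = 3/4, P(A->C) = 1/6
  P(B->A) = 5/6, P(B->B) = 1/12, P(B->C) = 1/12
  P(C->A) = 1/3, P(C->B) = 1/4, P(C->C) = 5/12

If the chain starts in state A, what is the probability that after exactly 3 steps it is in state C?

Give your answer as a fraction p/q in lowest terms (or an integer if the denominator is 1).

Answer: 109/576

Derivation:
Computing P^3 by repeated multiplication:
P^1 =
  A: [1/12, 3/4, 1/6]
  B: [5/6, 1/12, 1/12]
  C: [1/3, 1/4, 5/12]
P^2 =
  A: [11/16, 1/6, 7/48]
  B: [1/6, 47/72, 13/72]
  C: [3/8, 3/8, 1/4]
P^3 =
  A: [47/192, 163/288, 109/576]
  B: [89/144, 97/432, 17/108]
  C: [41/96, 3/8, 19/96]

(P^3)[A -> C] = 109/576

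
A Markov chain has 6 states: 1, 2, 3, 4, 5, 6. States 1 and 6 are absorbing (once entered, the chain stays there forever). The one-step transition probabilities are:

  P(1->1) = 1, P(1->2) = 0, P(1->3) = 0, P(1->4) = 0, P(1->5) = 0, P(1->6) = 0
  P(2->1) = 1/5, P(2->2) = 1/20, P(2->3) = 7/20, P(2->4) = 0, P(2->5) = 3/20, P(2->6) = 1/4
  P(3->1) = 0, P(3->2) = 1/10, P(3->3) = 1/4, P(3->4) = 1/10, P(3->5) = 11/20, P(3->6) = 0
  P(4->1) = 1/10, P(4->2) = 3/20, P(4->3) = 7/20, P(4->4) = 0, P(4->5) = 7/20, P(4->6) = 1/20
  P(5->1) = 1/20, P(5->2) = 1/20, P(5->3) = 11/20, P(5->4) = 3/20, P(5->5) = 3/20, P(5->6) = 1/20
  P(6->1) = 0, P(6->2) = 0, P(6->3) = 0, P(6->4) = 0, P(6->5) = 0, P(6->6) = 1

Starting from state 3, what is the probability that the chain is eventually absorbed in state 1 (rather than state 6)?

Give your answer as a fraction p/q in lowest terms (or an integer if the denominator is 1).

Answer: 5723/11340

Derivation:
Let a_i = P(absorbed in 1 | start in state i).
Boundary conditions: a_1 = 1, a_6 = 0.
For each transient state i, a_i = sum_j P(i->j) * a_j:
  a_2 = 1/5*a_1 + 1/20*a_2 + 7/20*a_3 + 0*a_4 + 3/20*a_5 + 1/4*a_6
  a_3 = 0*a_1 + 1/10*a_2 + 1/4*a_3 + 1/10*a_4 + 11/20*a_5 + 0*a_6
  a_4 = 1/10*a_1 + 3/20*a_2 + 7/20*a_3 + 0*a_4 + 7/20*a_5 + 1/20*a_6
  a_5 = 1/20*a_1 + 1/20*a_2 + 11/20*a_3 + 3/20*a_4 + 3/20*a_5 + 1/20*a_6

Substituting a_1 = 1 and a_6 = 0, rearrange to (I - Q) a = r where r[i] = P(i -> 1):
  [19/20, -7/20, 0, -3/20] . (a_2, a_3, a_4, a_5) = 1/5
  [-1/10, 3/4, -1/10, -11/20] . (a_2, a_3, a_4, a_5) = 0
  [-3/20, -7/20, 1, -7/20] . (a_2, a_3, a_4, a_5) = 1/10
  [-1/20, -11/20, -3/20, 17/20] . (a_2, a_3, a_4, a_5) = 1/20

Solving yields:
  a_2 = 2701/5670
  a_3 = 5723/11340
  a_4 = 1489/2835
  a_5 = 1913/3780

Starting state is 3, so the absorption probability is a_3 = 5723/11340.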